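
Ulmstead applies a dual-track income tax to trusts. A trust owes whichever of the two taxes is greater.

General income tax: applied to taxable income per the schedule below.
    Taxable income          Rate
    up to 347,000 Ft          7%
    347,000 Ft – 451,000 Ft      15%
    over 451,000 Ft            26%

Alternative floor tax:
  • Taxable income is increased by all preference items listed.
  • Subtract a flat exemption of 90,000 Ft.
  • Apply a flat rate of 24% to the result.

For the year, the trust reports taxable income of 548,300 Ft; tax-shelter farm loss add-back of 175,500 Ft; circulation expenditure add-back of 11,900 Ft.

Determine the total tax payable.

General income tax:
  347,000 Ft × 7% = 24,290 Ft
  104,000 Ft × 15% = 15,600 Ft
  97,300 Ft × 26% = 25,298 Ft
  → 65,188 Ft

Alternative floor tax:
  Adjusted income: 548,300 Ft + 175,500 Ft + 11,900 Ft = 735,700 Ft
  Less exemption 90,000 Ft → base 645,700 Ft
  645,700 Ft × 24% = 154,968 Ft

154,968 Ft > 65,188 Ft, so the alternative floor tax is the binding amount.

154,968 Ft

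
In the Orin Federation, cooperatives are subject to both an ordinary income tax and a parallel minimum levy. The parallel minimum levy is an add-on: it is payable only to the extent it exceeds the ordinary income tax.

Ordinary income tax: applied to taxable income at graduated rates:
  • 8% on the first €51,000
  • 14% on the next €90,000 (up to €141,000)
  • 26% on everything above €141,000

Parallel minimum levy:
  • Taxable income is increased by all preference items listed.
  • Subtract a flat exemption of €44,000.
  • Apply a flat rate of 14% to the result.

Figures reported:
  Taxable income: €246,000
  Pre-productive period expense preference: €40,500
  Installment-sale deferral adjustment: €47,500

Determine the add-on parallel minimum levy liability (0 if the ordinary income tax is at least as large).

Parallel minimum levy:
  Adjusted income: €246,000 + €40,500 + €47,500 = €334,000
  Less exemption €44,000 → base €290,000
  €290,000 × 14% = €40,600

Ordinary income tax:
  €51,000 × 8% = €4,080
  €90,000 × 14% = €12,600
  €105,000 × 26% = €27,300
  → €43,980

€40,600 ≤ €43,980, so no add-on is due.

€0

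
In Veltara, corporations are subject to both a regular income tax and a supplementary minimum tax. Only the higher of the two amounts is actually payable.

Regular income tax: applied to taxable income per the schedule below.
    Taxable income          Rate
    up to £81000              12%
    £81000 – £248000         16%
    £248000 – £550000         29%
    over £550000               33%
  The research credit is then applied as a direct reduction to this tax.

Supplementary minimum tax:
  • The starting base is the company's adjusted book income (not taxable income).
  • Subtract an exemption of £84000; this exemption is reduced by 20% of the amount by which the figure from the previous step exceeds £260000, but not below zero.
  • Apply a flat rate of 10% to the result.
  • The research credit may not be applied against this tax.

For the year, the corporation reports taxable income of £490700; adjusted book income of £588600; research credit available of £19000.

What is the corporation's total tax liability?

£87823

Supplementary minimum tax:
  Base (adjusted book income): £588600
  Exemption: £84000 − 20% × (£588600 − £260000) = £84000 − £65720 = £18280
  Base: £588600 − £18280 = £570320
  £570320 × 10% = £57032

Regular income tax:
  £81000 × 12% = £9720
  £167000 × 16% = £26720
  £242700 × 29% = £70383
  → £106823
  Less research credit £19000 → £87823

£87823 > £57032, so the regular income tax governs.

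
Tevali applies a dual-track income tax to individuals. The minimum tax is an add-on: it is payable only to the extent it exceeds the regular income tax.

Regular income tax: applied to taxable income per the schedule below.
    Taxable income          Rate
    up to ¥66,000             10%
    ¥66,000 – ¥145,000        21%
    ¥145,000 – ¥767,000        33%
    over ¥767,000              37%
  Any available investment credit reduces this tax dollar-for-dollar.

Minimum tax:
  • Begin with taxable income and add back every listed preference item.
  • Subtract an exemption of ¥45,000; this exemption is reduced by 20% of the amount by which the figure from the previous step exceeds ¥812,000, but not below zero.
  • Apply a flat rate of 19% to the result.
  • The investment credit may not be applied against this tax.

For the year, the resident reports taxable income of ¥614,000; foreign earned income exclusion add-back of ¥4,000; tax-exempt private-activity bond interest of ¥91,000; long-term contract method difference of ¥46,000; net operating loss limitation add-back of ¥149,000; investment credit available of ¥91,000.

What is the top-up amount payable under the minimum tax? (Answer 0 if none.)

¥79,746

Minimum tax:
  Adjusted income: ¥614,000 + ¥4,000 + ¥91,000 + ¥46,000 + ¥149,000 = ¥904,000
  Exemption: ¥45,000 − 20% × (¥904,000 − ¥812,000) = ¥45,000 − ¥18,400 = ¥26,600
  Base: ¥904,000 − ¥26,600 = ¥877,400
  ¥877,400 × 19% = ¥166,706

Regular income tax:
  ¥66,000 × 10% = ¥6,600
  ¥79,000 × 21% = ¥16,590
  ¥469,000 × 33% = ¥154,770
  → ¥177,960
  Less investment credit ¥91,000 → ¥86,960

Excess of minimum tax over regular income tax: ¥166,706 − ¥86,960 = ¥79,746.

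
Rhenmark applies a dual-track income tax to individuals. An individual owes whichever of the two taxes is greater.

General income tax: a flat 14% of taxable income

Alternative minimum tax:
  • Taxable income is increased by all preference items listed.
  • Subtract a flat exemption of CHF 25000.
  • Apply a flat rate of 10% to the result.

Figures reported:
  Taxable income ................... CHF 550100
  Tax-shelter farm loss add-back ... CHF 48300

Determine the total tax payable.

Alternative minimum tax:
  Adjusted income: CHF 550100 + CHF 48300 = CHF 598400
  Less exemption CHF 25000 → base CHF 573400
  CHF 573400 × 10% = CHF 57340

General income tax:
  CHF 550100 × 14% = CHF 77014

CHF 77014 > CHF 57340, so the general income tax governs.

CHF 77014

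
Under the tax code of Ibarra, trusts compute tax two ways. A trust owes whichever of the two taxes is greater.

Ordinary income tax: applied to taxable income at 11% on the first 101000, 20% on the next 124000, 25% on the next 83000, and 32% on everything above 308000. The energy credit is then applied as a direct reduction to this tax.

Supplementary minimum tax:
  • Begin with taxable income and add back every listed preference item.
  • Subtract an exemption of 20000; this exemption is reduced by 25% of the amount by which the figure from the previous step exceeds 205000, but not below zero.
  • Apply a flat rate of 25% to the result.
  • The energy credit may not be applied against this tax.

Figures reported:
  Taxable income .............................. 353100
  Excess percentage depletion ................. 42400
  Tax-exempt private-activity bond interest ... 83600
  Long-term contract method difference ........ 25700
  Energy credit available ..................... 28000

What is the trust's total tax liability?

126200

Supplementary minimum tax:
  Adjusted income: 353100 + 42400 + 83600 + 25700 = 504800
  Exemption: 25% × (504800 − 205000) = 74950 ≥ 20000, so the exemption is fully phased out
  Base: 504800 − 0 = 504800
  504800 × 25% = 126200

Ordinary income tax:
  101000 × 11% = 11110
  124000 × 20% = 24800
  83000 × 25% = 20750
  45100 × 32% = 14432
  → 71092
  Less energy credit 28000 → 43092

126200 > 43092, so the supplementary minimum tax is the binding amount.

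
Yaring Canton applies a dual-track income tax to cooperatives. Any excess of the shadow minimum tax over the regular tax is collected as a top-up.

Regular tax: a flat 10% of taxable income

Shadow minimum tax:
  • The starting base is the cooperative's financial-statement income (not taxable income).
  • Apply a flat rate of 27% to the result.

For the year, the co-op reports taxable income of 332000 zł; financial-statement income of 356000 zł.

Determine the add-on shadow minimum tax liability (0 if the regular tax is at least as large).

Shadow minimum tax:
  Base (financial-statement income): 356000 zł
  356000 zł × 27% = 96120 zł

Regular tax:
  332000 zł × 10% = 33200 zł

Excess of shadow minimum tax over regular tax: 96120 zł − 33200 zł = 62920 zł.

62920 zł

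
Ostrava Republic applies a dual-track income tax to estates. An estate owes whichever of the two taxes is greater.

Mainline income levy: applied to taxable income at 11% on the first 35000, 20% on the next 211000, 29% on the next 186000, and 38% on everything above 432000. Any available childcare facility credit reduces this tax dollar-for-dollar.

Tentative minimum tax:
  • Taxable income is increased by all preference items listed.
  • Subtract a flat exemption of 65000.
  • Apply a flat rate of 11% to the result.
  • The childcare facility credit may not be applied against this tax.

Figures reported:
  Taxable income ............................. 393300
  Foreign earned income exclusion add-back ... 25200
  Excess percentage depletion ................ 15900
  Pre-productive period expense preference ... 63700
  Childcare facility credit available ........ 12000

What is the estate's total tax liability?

Mainline income levy:
  35000 × 11% = 3850
  211000 × 20% = 42200
  147300 × 29% = 42717
  → 88767
  Less childcare facility credit 12000 → 76767

Tentative minimum tax:
  Adjusted income: 393300 + 25200 + 15900 + 63700 = 498100
  Less exemption 65000 → base 433100
  433100 × 11% = 47641

76767 > 47641, so the mainline income levy governs.

76767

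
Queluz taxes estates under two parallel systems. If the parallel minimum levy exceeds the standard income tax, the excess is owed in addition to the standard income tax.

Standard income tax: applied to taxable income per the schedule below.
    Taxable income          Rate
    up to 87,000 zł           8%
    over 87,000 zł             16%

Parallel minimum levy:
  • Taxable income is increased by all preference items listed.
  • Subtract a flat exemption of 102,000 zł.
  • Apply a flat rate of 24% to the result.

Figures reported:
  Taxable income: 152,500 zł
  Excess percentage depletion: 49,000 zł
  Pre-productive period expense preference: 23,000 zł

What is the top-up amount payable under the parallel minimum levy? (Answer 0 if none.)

11,960 zł

Standard income tax:
  87,000 zł × 8% = 6,960 zł
  65,500 zł × 16% = 10,480 zł
  → 17,440 zł

Parallel minimum levy:
  Adjusted income: 152,500 zł + 49,000 zł + 23,000 zł = 224,500 zł
  Less exemption 102,000 zł → base 122,500 zł
  122,500 zł × 24% = 29,400 zł

Excess of parallel minimum levy over standard income tax: 29,400 zł − 17,440 zł = 11,960 zł.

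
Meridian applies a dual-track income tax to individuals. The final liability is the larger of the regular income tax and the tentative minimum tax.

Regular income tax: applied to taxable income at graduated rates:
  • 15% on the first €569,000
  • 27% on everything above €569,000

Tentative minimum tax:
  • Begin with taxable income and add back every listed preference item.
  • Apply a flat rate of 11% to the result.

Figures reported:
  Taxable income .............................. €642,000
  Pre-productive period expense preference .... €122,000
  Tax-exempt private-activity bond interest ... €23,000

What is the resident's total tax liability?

Regular income tax:
  €569,000 × 15% = €85,350
  €73,000 × 27% = €19,710
  → €105,060

Tentative minimum tax:
  Adjusted income: €642,000 + €122,000 + €23,000 = €787,000
  €787,000 × 11% = €86,570

€105,060 > €86,570, so the regular income tax governs.

€105,060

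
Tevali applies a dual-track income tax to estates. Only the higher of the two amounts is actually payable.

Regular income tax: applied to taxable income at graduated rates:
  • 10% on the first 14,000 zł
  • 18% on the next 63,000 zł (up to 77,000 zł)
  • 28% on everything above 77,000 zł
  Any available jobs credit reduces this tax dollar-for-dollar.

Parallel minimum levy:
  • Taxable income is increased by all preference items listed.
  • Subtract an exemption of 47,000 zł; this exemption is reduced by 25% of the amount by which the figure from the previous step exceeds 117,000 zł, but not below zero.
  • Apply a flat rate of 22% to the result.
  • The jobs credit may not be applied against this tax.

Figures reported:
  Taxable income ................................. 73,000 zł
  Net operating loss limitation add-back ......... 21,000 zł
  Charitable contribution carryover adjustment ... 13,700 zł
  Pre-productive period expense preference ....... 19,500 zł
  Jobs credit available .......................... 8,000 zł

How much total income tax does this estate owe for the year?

Regular income tax:
  14,000 zł × 10% = 1,400 zł
  59,000 zł × 18% = 10,620 zł
  → 12,020 zł
  Less jobs credit 8,000 zł → 4,020 zł

Parallel minimum levy:
  Adjusted income: 73,000 zł + 21,000 zł + 13,700 zł + 19,500 zł = 127,200 zł
  Exemption: 47,000 zł − 25% × (127,200 zł − 117,000 zł) = 47,000 zł − 2,550 zł = 44,450 zł
  Base: 127,200 zł − 44,450 zł = 82,750 zł
  82,750 zł × 22% = 18,205 zł

18,205 zł > 4,020 zł, so the parallel minimum levy is the binding amount.

18,205 zł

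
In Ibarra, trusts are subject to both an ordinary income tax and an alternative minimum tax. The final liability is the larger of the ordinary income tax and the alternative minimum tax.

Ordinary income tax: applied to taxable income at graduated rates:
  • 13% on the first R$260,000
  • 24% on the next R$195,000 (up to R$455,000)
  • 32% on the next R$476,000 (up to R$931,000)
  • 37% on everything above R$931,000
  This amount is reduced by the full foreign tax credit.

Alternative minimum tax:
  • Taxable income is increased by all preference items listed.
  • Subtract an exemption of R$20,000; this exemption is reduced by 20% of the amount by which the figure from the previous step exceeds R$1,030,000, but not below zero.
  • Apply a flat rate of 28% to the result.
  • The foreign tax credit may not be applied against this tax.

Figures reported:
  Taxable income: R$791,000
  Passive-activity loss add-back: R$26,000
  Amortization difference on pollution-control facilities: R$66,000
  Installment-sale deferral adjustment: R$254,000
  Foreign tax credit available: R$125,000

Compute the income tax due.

Alternative minimum tax:
  Adjusted income: R$791,000 + R$26,000 + R$66,000 + R$254,000 = R$1,137,000
  Exemption: 20% × (R$1,137,000 − R$1,030,000) = R$21,400 ≥ R$20,000, so the exemption is fully phased out
  Base: R$1,137,000 − R$0 = R$1,137,000
  R$1,137,000 × 28% = R$318,360

Ordinary income tax:
  R$260,000 × 13% = R$33,800
  R$195,000 × 24% = R$46,800
  R$336,000 × 32% = R$107,520
  → R$188,120
  Less foreign tax credit R$125,000 → R$63,120

R$318,360 > R$63,120, so the alternative minimum tax is the binding amount.

R$318,360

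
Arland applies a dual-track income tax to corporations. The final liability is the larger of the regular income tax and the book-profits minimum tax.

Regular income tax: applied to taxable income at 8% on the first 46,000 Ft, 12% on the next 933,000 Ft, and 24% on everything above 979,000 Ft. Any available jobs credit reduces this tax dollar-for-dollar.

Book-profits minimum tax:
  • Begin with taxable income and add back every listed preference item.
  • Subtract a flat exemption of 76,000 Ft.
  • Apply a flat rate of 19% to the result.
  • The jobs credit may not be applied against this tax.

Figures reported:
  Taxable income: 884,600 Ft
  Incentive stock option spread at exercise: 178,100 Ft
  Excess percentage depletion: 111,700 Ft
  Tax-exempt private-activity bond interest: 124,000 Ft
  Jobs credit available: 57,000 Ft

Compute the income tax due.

232,256 Ft

Book-profits minimum tax:
  Adjusted income: 884,600 Ft + 178,100 Ft + 111,700 Ft + 124,000 Ft = 1,298,400 Ft
  Less exemption 76,000 Ft → base 1,222,400 Ft
  1,222,400 Ft × 19% = 232,256 Ft

Regular income tax:
  46,000 Ft × 8% = 3,680 Ft
  838,600 Ft × 12% = 100,632 Ft
  → 104,312 Ft
  Less jobs credit 57,000 Ft → 47,312 Ft

232,256 Ft > 47,312 Ft, so the book-profits minimum tax is the binding amount.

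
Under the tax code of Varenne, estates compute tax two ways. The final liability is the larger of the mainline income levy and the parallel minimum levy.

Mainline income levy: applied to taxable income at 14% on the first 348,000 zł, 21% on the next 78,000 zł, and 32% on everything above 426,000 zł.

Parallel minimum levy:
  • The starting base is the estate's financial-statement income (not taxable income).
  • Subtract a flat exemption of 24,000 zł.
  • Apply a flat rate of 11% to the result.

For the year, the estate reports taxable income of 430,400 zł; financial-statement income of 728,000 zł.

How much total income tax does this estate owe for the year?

Parallel minimum levy:
  Base (financial-statement income): 728,000 zł
  Less exemption 24,000 zł → base 704,000 zł
  704,000 zł × 11% = 77,440 zł

Mainline income levy:
  348,000 zł × 14% = 48,720 zł
  78,000 zł × 21% = 16,380 zł
  4,400 zł × 32% = 1,408 zł
  → 66,508 zł

77,440 zł > 66,508 zł, so the parallel minimum levy is the binding amount.

77,440 zł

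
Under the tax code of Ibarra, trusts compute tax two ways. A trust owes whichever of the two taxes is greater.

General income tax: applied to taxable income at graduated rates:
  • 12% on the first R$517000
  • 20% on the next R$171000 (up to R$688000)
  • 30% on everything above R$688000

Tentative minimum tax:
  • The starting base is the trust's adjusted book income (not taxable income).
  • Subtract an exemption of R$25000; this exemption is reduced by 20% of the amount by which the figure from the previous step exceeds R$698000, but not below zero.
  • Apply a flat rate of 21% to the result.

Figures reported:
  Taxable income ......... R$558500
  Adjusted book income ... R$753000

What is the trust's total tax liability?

Tentative minimum tax:
  Base (adjusted book income): R$753000
  Exemption: R$25000 − 20% × (R$753000 − R$698000) = R$25000 − R$11000 = R$14000
  Base: R$753000 − R$14000 = R$739000
  R$739000 × 21% = R$155190

General income tax:
  R$517000 × 12% = R$62040
  R$41500 × 20% = R$8300
  → R$70340

R$155190 > R$70340, so the tentative minimum tax is the binding amount.

R$155190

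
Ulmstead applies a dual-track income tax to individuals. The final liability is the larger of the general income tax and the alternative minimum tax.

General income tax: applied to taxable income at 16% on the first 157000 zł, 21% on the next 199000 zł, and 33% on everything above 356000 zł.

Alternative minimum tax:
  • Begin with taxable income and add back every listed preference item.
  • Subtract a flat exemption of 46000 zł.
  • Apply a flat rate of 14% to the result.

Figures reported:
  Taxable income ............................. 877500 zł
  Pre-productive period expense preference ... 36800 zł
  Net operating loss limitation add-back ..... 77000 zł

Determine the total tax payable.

General income tax:
  157000 zł × 16% = 25120 zł
  199000 zł × 21% = 41790 zł
  521500 zł × 33% = 172095 zł
  → 239005 zł

Alternative minimum tax:
  Adjusted income: 877500 zł + 36800 zł + 77000 zł = 991300 zł
  Less exemption 46000 zł → base 945300 zł
  945300 zł × 14% = 132342 zł

239005 zł > 132342 zł, so the general income tax governs.

239005 zł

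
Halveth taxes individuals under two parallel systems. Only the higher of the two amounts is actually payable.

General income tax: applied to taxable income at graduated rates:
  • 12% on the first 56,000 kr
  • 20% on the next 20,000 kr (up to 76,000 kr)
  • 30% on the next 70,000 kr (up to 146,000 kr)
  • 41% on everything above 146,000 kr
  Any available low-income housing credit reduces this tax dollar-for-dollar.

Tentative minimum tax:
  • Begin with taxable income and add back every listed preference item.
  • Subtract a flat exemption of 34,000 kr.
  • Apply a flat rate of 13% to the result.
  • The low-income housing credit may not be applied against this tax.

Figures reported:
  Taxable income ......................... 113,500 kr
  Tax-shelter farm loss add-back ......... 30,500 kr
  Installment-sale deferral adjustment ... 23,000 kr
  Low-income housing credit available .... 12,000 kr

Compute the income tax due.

17,290 kr

General income tax:
  56,000 kr × 12% = 6,720 kr
  20,000 kr × 20% = 4,000 kr
  37,500 kr × 30% = 11,250 kr
  → 21,970 kr
  Less low-income housing credit 12,000 kr → 9,970 kr

Tentative minimum tax:
  Adjusted income: 113,500 kr + 30,500 kr + 23,000 kr = 167,000 kr
  Less exemption 34,000 kr → base 133,000 kr
  133,000 kr × 13% = 17,290 kr

17,290 kr > 9,970 kr, so the tentative minimum tax is the binding amount.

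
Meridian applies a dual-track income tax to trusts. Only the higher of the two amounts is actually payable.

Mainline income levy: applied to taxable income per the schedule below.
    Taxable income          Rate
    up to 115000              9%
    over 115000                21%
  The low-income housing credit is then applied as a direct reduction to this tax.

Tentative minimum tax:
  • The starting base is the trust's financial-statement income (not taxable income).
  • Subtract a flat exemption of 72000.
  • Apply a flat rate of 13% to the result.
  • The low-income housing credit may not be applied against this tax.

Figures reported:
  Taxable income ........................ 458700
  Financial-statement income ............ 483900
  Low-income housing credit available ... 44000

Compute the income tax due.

53547

Tentative minimum tax:
  Base (financial-statement income): 483900
  Less exemption 72000 → base 411900
  411900 × 13% = 53547

Mainline income levy:
  115000 × 9% = 10350
  343700 × 21% = 72177
  → 82527
  Less low-income housing credit 44000 → 38527

53547 > 38527, so the tentative minimum tax is the binding amount.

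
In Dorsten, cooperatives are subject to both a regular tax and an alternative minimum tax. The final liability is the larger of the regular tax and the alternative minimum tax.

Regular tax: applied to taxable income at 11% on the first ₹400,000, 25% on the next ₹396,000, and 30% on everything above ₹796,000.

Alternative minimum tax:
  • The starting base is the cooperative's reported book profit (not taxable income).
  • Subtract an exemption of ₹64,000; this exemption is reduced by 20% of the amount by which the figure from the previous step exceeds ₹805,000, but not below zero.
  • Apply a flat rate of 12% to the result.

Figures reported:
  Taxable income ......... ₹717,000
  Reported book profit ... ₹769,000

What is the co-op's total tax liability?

₹123,250

Alternative minimum tax:
  Base (reported book profit): ₹769,000
  Exemption: ₹769,000 ≤ ₹805,000, so full ₹64,000 applies
  Base: ₹769,000 − ₹64,000 = ₹705,000
  ₹705,000 × 12% = ₹84,600

Regular tax:
  ₹400,000 × 11% = ₹44,000
  ₹317,000 × 25% = ₹79,250
  → ₹123,250

₹123,250 > ₹84,600, so the regular tax governs.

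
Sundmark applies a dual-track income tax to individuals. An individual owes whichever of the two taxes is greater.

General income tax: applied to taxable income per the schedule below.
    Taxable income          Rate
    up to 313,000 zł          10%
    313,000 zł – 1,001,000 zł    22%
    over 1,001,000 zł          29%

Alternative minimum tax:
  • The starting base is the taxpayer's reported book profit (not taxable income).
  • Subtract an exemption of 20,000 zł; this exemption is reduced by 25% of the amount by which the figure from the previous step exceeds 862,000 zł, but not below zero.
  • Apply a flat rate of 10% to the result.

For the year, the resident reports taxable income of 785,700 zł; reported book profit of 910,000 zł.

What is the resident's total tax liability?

General income tax:
  313,000 zł × 10% = 31,300 zł
  472,700 zł × 22% = 103,994 zł
  → 135,294 zł

Alternative minimum tax:
  Base (reported book profit): 910,000 zł
  Exemption: 20,000 zł − 25% × (910,000 zł − 862,000 zł) = 20,000 zł − 12,000 zł = 8,000 zł
  Base: 910,000 zł − 8,000 zł = 902,000 zł
  902,000 zł × 10% = 90,200 zł

135,294 zł > 90,200 zł, so the general income tax governs.

135,294 zł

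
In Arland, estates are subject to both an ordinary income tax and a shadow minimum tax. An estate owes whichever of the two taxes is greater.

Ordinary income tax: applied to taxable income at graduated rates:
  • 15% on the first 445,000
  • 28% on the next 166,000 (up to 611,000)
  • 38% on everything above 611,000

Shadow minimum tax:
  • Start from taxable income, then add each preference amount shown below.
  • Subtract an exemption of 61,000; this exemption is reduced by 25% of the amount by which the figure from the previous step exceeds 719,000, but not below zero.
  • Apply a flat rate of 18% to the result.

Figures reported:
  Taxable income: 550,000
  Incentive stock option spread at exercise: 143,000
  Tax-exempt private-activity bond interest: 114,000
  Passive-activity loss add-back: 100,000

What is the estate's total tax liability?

Ordinary income tax:
  445,000 × 15% = 66,750
  105,000 × 28% = 29,400
  → 96,150

Shadow minimum tax:
  Adjusted income: 550,000 + 143,000 + 114,000 + 100,000 = 907,000
  Exemption: 61,000 − 25% × (907,000 − 719,000) = 61,000 − 47,000 = 14,000
  Base: 907,000 − 14,000 = 893,000
  893,000 × 18% = 160,740

160,740 > 96,150, so the shadow minimum tax is the binding amount.

160,740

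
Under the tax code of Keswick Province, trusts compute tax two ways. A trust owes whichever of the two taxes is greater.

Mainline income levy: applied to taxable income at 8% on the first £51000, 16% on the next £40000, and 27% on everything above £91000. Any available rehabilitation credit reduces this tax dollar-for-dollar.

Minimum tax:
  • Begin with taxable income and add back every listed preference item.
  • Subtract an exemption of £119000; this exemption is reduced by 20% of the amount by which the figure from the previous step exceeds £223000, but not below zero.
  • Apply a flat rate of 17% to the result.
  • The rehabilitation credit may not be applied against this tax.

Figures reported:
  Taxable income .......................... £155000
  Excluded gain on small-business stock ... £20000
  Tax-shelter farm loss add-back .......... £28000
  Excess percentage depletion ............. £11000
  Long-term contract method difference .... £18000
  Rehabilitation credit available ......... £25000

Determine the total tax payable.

Mainline income levy:
  £51000 × 8% = £4080
  £40000 × 16% = £6400
  £64000 × 27% = £17280
  → £27760
  Less rehabilitation credit £25000 → £2760

Minimum tax:
  Adjusted income: £155000 + £20000 + £28000 + £11000 + £18000 = £232000
  Exemption: £119000 − 20% × (£232000 − £223000) = £119000 − £1800 = £117200
  Base: £232000 − £117200 = £114800
  £114800 × 17% = £19516

£19516 > £2760, so the minimum tax is the binding amount.

£19516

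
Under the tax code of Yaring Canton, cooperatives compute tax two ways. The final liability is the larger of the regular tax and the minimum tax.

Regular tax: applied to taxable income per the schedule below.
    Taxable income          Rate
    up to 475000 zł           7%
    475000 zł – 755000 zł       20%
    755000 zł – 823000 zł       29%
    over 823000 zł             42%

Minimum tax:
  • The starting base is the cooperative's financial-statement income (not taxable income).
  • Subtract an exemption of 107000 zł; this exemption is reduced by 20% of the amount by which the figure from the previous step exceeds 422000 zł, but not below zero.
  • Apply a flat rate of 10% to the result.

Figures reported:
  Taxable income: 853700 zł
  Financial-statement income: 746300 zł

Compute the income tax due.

Regular tax:
  475000 zł × 7% = 33250 zł
  280000 zł × 20% = 56000 zł
  68000 zł × 29% = 19720 zł
  30700 zł × 42% = 12894 zł
  → 121864 zł

Minimum tax:
  Base (financial-statement income): 746300 zł
  Exemption: 107000 zł − 20% × (746300 zł − 422000 zł) = 107000 zł − 64860 zł = 42140 zł
  Base: 746300 zł − 42140 zł = 704160 zł
  704160 zł × 10% = 70416 zł

121864 zł > 70416 zł, so the regular tax governs.

121864 zł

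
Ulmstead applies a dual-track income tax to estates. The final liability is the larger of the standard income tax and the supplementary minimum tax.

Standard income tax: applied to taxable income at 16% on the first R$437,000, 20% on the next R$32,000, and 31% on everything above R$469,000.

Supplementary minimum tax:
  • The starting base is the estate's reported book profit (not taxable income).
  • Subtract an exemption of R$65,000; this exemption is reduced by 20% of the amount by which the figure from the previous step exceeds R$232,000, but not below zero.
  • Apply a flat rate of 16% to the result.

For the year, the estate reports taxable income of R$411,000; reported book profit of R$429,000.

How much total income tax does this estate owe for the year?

Standard income tax:
  R$411,000 × 16% = R$65,760

Supplementary minimum tax:
  Base (reported book profit): R$429,000
  Exemption: R$65,000 − 20% × (R$429,000 − R$232,000) = R$65,000 − R$39,400 = R$25,600
  Base: R$429,000 − R$25,600 = R$403,400
  R$403,400 × 16% = R$64,544

R$65,760 > R$64,544, so the standard income tax governs.

R$65,760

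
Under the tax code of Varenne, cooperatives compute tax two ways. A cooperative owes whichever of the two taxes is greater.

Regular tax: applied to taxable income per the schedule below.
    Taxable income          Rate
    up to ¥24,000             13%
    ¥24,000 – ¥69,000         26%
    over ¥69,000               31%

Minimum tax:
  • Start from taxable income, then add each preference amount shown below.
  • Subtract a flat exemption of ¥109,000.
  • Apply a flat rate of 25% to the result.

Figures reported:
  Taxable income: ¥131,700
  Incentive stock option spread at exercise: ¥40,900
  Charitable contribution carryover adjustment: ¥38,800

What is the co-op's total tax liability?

Regular tax:
  ¥24,000 × 13% = ¥3,120
  ¥45,000 × 26% = ¥11,700
  ¥62,700 × 31% = ¥19,437
  → ¥34,257

Minimum tax:
  Adjusted income: ¥131,700 + ¥40,900 + ¥38,800 = ¥211,400
  Less exemption ¥109,000 → base ¥102,400
  ¥102,400 × 25% = ¥25,600

¥34,257 > ¥25,600, so the regular tax governs.

¥34,257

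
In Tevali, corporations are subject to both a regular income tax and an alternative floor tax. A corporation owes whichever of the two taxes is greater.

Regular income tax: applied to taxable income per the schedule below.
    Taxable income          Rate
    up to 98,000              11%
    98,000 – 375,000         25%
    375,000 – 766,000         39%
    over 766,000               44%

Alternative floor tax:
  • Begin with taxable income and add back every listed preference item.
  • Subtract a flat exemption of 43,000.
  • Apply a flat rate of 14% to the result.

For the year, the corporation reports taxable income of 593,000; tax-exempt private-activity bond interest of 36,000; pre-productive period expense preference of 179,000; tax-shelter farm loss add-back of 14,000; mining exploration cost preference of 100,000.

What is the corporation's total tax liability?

165,050

Regular income tax:
  98,000 × 11% = 10,780
  277,000 × 25% = 69,250
  218,000 × 39% = 85,020
  → 165,050

Alternative floor tax:
  Adjusted income: 593,000 + 36,000 + 179,000 + 14,000 + 100,000 = 922,000
  Less exemption 43,000 → base 879,000
  879,000 × 14% = 123,060

165,050 > 123,060, so the regular income tax governs.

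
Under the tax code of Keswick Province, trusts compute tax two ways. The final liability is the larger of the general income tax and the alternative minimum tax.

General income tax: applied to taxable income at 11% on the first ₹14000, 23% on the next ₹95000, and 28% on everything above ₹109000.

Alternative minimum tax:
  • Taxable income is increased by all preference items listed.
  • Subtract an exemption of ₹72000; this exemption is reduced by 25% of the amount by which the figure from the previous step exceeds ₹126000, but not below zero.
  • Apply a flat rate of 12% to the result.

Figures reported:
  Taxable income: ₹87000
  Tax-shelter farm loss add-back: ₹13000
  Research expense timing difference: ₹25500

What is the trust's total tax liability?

₹18330

General income tax:
  ₹14000 × 11% = ₹1540
  ₹73000 × 23% = ₹16790
  → ₹18330

Alternative minimum tax:
  Adjusted income: ₹87000 + ₹13000 + ₹25500 = ₹125500
  Exemption: ₹125500 ≤ ₹126000, so full ₹72000 applies
  Base: ₹125500 − ₹72000 = ₹53500
  ₹53500 × 12% = ₹6420

₹18330 > ₹6420, so the general income tax governs.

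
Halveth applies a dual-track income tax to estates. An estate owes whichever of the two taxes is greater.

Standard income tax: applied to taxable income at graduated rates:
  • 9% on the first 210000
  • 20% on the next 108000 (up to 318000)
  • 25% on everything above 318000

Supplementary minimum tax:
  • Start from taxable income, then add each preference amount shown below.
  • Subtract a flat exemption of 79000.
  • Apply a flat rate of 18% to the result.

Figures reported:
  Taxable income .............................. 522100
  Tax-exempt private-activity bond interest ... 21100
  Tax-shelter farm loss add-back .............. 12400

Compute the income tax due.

91525

Supplementary minimum tax:
  Adjusted income: 522100 + 21100 + 12400 = 555600
  Less exemption 79000 → base 476600
  476600 × 18% = 85788

Standard income tax:
  210000 × 9% = 18900
  108000 × 20% = 21600
  204100 × 25% = 51025
  → 91525

91525 > 85788, so the standard income tax governs.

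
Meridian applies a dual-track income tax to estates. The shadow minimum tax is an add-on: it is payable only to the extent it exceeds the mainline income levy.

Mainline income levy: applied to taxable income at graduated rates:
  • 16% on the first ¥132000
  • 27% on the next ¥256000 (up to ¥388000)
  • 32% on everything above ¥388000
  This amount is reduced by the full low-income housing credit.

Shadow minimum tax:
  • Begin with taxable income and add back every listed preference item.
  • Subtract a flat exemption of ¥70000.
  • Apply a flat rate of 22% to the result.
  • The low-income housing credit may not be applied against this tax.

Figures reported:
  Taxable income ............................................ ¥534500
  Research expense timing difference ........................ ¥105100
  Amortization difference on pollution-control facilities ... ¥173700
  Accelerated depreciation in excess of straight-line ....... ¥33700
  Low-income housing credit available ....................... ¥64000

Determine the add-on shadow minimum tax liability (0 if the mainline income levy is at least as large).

Shadow minimum tax:
  Adjusted income: ¥534500 + ¥105100 + ¥173700 + ¥33700 = ¥847000
  Less exemption ¥70000 → base ¥777000
  ¥777000 × 22% = ¥170940

Mainline income levy:
  ¥132000 × 16% = ¥21120
  ¥256000 × 27% = ¥69120
  ¥146500 × 32% = ¥46880
  → ¥137120
  Less low-income housing credit ¥64000 → ¥73120

Excess of shadow minimum tax over mainline income levy: ¥170940 − ¥73120 = ¥97820.

¥97820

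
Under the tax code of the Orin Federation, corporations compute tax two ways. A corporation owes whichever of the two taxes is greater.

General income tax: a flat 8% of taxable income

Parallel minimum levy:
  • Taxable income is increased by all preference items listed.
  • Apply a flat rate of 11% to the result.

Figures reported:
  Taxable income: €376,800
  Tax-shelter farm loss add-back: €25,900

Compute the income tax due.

General income tax:
  €376,800 × 8% = €30,144

Parallel minimum levy:
  Adjusted income: €376,800 + €25,900 = €402,700
  €402,700 × 11% = €44,297

€44,297 > €30,144, so the parallel minimum levy is the binding amount.

€44,297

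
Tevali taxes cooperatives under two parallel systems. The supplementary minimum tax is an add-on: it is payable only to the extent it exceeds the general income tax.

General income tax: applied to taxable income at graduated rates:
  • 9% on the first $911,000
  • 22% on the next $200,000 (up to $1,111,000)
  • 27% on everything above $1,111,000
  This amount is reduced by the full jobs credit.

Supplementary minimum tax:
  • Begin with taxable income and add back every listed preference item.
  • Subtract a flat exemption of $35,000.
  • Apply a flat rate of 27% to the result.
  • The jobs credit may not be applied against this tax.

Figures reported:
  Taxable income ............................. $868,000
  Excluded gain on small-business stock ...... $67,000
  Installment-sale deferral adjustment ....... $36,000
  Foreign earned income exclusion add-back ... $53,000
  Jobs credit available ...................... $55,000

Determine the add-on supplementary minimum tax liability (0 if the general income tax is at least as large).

$243,910

General income tax:
  $868,000 × 9% = $78,120
  Less jobs credit $55,000 → $23,120

Supplementary minimum tax:
  Adjusted income: $868,000 + $67,000 + $36,000 + $53,000 = $1,024,000
  Less exemption $35,000 → base $989,000
  $989,000 × 27% = $267,030

Excess of supplementary minimum tax over general income tax: $267,030 − $23,120 = $243,910.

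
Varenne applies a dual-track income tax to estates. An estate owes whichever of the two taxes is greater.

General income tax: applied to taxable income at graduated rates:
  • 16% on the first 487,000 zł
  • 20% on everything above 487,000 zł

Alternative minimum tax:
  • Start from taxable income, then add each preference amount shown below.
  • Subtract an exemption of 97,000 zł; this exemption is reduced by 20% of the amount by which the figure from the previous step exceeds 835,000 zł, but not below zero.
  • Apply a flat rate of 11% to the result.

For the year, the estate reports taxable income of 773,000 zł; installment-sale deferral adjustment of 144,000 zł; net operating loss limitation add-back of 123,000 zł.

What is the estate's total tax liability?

135,120 zł

Alternative minimum tax:
  Adjusted income: 773,000 zł + 144,000 zł + 123,000 zł = 1,040,000 zł
  Exemption: 97,000 zł − 20% × (1,040,000 zł − 835,000 zł) = 97,000 zł − 41,000 zł = 56,000 zł
  Base: 1,040,000 zł − 56,000 zł = 984,000 zł
  984,000 zł × 11% = 108,240 zł

General income tax:
  487,000 zł × 16% = 77,920 zł
  286,000 zł × 20% = 57,200 zł
  → 135,120 zł

135,120 zł > 108,240 zł, so the general income tax governs.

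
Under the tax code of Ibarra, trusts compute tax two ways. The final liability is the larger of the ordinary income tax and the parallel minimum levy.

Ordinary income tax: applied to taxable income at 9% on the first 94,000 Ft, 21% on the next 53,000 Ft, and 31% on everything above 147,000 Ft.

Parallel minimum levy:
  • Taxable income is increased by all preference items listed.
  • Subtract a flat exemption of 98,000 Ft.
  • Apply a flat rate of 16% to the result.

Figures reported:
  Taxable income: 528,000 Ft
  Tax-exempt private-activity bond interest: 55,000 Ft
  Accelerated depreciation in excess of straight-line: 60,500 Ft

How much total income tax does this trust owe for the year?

Parallel minimum levy:
  Adjusted income: 528,000 Ft + 55,000 Ft + 60,500 Ft = 643,500 Ft
  Less exemption 98,000 Ft → base 545,500 Ft
  545,500 Ft × 16% = 87,280 Ft

Ordinary income tax:
  94,000 Ft × 9% = 8,460 Ft
  53,000 Ft × 21% = 11,130 Ft
  381,000 Ft × 31% = 118,110 Ft
  → 137,700 Ft

137,700 Ft > 87,280 Ft, so the ordinary income tax governs.

137,700 Ft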